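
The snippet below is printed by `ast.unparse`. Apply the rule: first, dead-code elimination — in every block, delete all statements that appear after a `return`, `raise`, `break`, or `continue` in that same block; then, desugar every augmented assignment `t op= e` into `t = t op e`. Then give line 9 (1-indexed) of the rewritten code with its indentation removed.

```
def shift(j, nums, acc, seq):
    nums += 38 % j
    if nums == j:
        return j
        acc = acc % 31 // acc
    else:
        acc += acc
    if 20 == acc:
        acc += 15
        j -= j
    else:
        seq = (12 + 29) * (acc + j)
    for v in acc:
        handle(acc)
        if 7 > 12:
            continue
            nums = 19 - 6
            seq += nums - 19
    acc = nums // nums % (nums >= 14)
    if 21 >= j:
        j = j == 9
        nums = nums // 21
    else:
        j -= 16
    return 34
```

Transformed code:
def shift(j, nums, acc, seq):
    nums = nums + 38 % j
    if nums == j:
        return j
    else:
        acc = acc + acc
    if 20 == acc:
        acc = acc + 15
        j = j - j
    else:
        seq = (12 + 29) * (acc + j)
    for v in acc:
        handle(acc)
        if 7 > 12:
            continue
    acc = nums // nums % (nums >= 14)
    if 21 >= j:
        j = j == 9
        nums = nums // 21
    else:
        j = j - 16
    return 34

j = j - j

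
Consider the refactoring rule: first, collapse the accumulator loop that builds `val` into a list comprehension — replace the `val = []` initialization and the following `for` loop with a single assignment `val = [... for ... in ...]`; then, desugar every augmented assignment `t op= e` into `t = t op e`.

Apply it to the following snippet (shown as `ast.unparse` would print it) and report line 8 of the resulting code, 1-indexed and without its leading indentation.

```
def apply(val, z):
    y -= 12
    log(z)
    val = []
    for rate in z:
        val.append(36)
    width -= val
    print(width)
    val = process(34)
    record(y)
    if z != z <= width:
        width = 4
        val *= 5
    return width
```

record(y)

Transformed code:
def apply(val, z):
    y = y - 12
    log(z)
    val = [36 for rate in z]
    width = width - val
    print(width)
    val = process(34)
    record(y)
    if z != z <= width:
        width = 4
        val = val * 5
    return width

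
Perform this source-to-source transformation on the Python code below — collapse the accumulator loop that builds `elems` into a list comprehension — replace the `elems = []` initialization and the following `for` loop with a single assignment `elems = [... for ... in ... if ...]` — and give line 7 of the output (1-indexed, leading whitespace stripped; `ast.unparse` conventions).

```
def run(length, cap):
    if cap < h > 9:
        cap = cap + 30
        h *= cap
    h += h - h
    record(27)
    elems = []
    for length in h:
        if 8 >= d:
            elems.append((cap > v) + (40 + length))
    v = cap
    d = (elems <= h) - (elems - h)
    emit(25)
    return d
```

elems = [(cap > v) + (40 + length) for length in h if 8 >= d]

Transformed code:
def run(length, cap):
    if cap < h > 9:
        cap = cap + 30
        h *= cap
    h += h - h
    record(27)
    elems = [(cap > v) + (40 + length) for length in h if 8 >= d]
    v = cap
    d = (elems <= h) - (elems - h)
    emit(25)
    return d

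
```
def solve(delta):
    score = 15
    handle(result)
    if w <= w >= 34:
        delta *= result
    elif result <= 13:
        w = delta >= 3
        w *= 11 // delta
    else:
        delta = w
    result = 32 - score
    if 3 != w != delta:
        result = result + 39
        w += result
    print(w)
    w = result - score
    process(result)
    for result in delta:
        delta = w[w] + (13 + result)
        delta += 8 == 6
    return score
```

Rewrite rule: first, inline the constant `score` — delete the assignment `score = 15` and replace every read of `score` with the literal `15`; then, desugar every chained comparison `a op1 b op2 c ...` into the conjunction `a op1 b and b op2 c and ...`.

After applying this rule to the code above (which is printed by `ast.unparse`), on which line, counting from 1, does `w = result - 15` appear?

Transformed code:
def solve(delta):
    handle(result)
    if w <= w and w >= 34:
        delta *= result
    elif result <= 13:
        w = delta >= 3
        w *= 11 // delta
    else:
        delta = w
    result = 32 - 15
    if 3 != w and w != delta:
        result = result + 39
        w += result
    print(w)
    w = result - 15
    process(result)
    for result in delta:
        delta = w[w] + (13 + result)
        delta += 8 == 6
    return 15

15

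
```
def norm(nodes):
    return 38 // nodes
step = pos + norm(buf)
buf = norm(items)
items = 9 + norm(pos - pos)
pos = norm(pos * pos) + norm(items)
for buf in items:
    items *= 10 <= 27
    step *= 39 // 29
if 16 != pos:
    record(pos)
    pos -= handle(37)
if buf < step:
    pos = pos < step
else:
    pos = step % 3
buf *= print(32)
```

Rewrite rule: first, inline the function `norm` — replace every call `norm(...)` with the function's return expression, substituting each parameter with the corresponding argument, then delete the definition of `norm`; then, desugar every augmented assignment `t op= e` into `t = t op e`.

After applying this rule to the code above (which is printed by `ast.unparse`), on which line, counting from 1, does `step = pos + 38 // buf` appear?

Transformed code:
step = pos + 38 // buf
buf = 38 // items
items = 9 + 38 // (pos - pos)
pos = 38 // (pos * pos) + 38 // items
for buf in items:
    items = items * (10 <= 27)
    step = step * (39 // 29)
if 16 != pos:
    record(pos)
    pos = pos - handle(37)
if buf < step:
    pos = pos < step
else:
    pos = step % 3
buf = buf * print(32)

1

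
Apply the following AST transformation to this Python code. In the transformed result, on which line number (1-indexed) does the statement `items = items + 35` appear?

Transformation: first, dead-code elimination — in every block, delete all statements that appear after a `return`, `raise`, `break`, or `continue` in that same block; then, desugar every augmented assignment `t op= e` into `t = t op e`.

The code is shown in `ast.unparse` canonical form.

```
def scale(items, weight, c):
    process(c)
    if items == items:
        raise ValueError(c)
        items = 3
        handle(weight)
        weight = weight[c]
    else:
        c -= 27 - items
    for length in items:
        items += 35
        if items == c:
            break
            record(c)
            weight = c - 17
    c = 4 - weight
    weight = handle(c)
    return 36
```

Transformed code:
def scale(items, weight, c):
    process(c)
    if items == items:
        raise ValueError(c)
    else:
        c = c - (27 - items)
    for length in items:
        items = items + 35
        if items == c:
            break
    c = 4 - weight
    weight = handle(c)
    return 36

8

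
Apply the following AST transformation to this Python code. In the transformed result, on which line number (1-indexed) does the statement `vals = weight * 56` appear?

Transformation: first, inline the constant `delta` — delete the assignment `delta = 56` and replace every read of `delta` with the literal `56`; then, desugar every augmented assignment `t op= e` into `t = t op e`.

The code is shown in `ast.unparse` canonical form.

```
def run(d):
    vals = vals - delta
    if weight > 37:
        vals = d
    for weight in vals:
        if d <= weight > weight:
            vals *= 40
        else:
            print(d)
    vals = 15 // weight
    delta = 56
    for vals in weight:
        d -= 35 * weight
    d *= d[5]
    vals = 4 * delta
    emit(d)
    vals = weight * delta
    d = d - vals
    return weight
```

Transformed code:
def run(d):
    vals = vals - 56
    if weight > 37:
        vals = d
    for weight in vals:
        if d <= weight > weight:
            vals = vals * 40
        else:
            print(d)
    vals = 15 // weight
    for vals in weight:
        d = d - 35 * weight
    d = d * d[5]
    vals = 4 * 56
    emit(d)
    vals = weight * 56
    d = d - vals
    return weight

16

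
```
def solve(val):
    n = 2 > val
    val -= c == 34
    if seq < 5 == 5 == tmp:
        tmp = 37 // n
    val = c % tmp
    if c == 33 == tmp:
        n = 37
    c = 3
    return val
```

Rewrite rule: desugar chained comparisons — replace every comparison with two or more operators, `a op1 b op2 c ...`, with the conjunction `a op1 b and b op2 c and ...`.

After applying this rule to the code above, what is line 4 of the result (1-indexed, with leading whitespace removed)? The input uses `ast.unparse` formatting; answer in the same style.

Transformed code:
def solve(val):
    n = 2 > val
    val -= c == 34
    if seq < 5 and 5 == 5 and (5 == tmp):
        tmp = 37 // n
    val = c % tmp
    if c == 33 and 33 == tmp:
        n = 37
    c = 3
    return val

if seq < 5 and 5 == 5 and (5 == tmp):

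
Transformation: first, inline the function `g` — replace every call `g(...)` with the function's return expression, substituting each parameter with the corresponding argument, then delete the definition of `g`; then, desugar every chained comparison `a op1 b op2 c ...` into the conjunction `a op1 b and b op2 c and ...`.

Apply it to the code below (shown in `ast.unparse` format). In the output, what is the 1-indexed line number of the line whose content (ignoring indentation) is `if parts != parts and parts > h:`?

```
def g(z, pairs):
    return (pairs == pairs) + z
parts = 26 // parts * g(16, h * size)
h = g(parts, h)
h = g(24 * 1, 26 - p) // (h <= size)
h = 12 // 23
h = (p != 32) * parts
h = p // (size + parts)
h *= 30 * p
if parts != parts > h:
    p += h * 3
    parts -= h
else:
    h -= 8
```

Transformed code:
parts = 26 // parts * ((h * size == h * size) + 16)
h = (h == h) + parts
h = ((26 - p == 26 - p) + 24 * 1) // (h <= size)
h = 12 // 23
h = (p != 32) * parts
h = p // (size + parts)
h *= 30 * p
if parts != parts and parts > h:
    p += h * 3
    parts -= h
else:
    h -= 8

8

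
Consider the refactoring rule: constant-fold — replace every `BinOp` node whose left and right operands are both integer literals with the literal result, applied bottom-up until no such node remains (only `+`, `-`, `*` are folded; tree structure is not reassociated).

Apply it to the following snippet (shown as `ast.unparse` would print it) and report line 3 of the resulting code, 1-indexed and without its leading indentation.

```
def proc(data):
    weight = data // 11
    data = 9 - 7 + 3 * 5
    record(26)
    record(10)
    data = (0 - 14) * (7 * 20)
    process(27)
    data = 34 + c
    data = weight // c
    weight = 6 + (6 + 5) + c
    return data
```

data = 17

Transformed code:
def proc(data):
    weight = data // 11
    data = 17
    record(26)
    record(10)
    data = -1960
    process(27)
    data = 34 + c
    data = weight // c
    weight = 17 + c
    return data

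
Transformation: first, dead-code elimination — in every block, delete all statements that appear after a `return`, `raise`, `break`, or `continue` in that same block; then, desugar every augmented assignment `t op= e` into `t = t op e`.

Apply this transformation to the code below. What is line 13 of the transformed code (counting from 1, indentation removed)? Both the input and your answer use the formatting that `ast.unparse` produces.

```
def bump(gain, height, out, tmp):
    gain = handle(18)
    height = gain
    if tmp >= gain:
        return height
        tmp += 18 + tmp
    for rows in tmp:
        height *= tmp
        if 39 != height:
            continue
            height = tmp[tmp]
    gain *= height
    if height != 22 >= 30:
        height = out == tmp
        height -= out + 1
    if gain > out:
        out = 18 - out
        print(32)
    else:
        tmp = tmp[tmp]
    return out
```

Transformed code:
def bump(gain, height, out, tmp):
    gain = handle(18)
    height = gain
    if tmp >= gain:
        return height
    for rows in tmp:
        height = height * tmp
        if 39 != height:
            continue
    gain = gain * height
    if height != 22 >= 30:
        height = out == tmp
        height = height - (out + 1)
    if gain > out:
        out = 18 - out
        print(32)
    else:
        tmp = tmp[tmp]
    return out

height = height - (out + 1)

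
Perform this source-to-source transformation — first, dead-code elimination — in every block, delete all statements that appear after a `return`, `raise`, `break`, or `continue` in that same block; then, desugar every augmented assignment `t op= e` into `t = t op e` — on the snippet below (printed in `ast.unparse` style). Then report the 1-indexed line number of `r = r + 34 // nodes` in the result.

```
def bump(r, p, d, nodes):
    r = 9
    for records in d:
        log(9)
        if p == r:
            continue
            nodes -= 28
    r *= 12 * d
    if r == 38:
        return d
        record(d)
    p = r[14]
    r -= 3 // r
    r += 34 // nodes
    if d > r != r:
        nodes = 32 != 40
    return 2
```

12

Transformed code:
def bump(r, p, d, nodes):
    r = 9
    for records in d:
        log(9)
        if p == r:
            continue
    r = r * (12 * d)
    if r == 38:
        return d
    p = r[14]
    r = r - 3 // r
    r = r + 34 // nodes
    if d > r != r:
        nodes = 32 != 40
    return 2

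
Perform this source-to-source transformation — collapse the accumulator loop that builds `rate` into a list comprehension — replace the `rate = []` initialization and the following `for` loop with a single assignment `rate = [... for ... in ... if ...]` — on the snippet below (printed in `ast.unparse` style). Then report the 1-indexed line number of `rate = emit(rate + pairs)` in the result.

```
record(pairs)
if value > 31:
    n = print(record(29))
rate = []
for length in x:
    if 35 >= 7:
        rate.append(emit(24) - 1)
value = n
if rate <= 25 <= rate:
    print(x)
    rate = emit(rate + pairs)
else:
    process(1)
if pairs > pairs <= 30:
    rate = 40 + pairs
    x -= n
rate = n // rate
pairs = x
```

8

Transformed code:
record(pairs)
if value > 31:
    n = print(record(29))
rate = [emit(24) - 1 for length in x if 35 >= 7]
value = n
if rate <= 25 <= rate:
    print(x)
    rate = emit(rate + pairs)
else:
    process(1)
if pairs > pairs <= 30:
    rate = 40 + pairs
    x -= n
rate = n // rate
pairs = x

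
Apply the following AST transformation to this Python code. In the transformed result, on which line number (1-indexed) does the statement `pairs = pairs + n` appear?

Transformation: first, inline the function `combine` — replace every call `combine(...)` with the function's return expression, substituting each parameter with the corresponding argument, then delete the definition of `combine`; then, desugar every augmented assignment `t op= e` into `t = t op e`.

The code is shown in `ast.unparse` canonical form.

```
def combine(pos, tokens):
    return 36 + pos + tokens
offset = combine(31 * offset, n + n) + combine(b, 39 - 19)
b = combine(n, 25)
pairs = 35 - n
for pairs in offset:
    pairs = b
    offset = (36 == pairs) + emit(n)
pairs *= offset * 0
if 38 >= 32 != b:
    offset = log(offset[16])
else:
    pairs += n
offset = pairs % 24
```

Transformed code:
offset = 36 + 31 * offset + (n + n) + (36 + b + (39 - 19))
b = 36 + n + 25
pairs = 35 - n
for pairs in offset:
    pairs = b
    offset = (36 == pairs) + emit(n)
pairs = pairs * (offset * 0)
if 38 >= 32 != b:
    offset = log(offset[16])
else:
    pairs = pairs + n
offset = pairs % 24

11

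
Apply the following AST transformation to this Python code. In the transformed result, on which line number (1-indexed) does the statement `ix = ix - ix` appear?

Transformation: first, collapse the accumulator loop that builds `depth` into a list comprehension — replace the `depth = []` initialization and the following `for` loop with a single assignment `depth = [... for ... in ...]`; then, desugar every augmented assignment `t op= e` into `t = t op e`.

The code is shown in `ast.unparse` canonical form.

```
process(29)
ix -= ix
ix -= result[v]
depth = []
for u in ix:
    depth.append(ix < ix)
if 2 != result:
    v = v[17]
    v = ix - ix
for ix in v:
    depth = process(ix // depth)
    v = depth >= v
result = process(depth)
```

Transformed code:
process(29)
ix = ix - ix
ix = ix - result[v]
depth = [ix < ix for u in ix]
if 2 != result:
    v = v[17]
    v = ix - ix
for ix in v:
    depth = process(ix // depth)
    v = depth >= v
result = process(depth)

2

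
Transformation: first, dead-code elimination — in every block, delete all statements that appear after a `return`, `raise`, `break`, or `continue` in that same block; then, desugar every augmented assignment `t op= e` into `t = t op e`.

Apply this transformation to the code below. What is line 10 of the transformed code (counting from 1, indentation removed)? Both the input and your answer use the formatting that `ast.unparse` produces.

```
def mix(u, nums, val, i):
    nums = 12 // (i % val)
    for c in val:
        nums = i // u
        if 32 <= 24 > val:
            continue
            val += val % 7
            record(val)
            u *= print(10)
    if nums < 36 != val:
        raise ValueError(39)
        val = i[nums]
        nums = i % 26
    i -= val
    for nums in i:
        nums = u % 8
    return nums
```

for nums in i:

Transformed code:
def mix(u, nums, val, i):
    nums = 12 // (i % val)
    for c in val:
        nums = i // u
        if 32 <= 24 > val:
            continue
    if nums < 36 != val:
        raise ValueError(39)
    i = i - val
    for nums in i:
        nums = u % 8
    return nums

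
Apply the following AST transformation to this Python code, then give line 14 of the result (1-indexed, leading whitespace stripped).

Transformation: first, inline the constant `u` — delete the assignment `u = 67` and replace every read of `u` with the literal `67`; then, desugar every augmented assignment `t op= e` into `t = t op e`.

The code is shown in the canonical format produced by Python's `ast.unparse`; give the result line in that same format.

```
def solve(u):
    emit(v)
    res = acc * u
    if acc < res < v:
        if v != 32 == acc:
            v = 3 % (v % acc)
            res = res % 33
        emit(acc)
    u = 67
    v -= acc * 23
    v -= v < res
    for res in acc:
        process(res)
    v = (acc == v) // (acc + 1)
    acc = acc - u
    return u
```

Transformed code:
def solve(u):
    emit(v)
    res = acc * 67
    if acc < res < v:
        if v != 32 == acc:
            v = 3 % (v % acc)
            res = res % 33
        emit(acc)
    v = v - acc * 23
    v = v - (v < res)
    for res in acc:
        process(res)
    v = (acc == v) // (acc + 1)
    acc = acc - 67
    return 67

acc = acc - 67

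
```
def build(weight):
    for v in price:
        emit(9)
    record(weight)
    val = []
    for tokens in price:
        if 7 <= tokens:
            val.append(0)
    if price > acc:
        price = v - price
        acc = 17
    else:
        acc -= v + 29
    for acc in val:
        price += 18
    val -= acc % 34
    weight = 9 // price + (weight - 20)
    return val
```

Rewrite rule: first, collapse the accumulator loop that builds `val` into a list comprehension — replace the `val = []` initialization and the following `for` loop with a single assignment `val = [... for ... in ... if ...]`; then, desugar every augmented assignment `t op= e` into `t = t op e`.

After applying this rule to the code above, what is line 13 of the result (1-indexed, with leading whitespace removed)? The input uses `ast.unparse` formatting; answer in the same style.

Transformed code:
def build(weight):
    for v in price:
        emit(9)
    record(weight)
    val = [0 for tokens in price if 7 <= tokens]
    if price > acc:
        price = v - price
        acc = 17
    else:
        acc = acc - (v + 29)
    for acc in val:
        price = price + 18
    val = val - acc % 34
    weight = 9 // price + (weight - 20)
    return val

val = val - acc % 34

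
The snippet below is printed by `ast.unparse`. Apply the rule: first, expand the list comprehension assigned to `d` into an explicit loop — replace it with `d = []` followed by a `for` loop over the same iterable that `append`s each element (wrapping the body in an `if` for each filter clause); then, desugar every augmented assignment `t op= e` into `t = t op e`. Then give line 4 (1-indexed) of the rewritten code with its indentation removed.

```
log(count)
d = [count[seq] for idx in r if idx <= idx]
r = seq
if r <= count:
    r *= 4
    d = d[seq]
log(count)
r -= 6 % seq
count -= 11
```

Transformed code:
log(count)
d = []
for idx in r:
    if idx <= idx:
        d.append(count[seq])
r = seq
if r <= count:
    r = r * 4
    d = d[seq]
log(count)
r = r - 6 % seq
count = count - 11

if idx <= idx:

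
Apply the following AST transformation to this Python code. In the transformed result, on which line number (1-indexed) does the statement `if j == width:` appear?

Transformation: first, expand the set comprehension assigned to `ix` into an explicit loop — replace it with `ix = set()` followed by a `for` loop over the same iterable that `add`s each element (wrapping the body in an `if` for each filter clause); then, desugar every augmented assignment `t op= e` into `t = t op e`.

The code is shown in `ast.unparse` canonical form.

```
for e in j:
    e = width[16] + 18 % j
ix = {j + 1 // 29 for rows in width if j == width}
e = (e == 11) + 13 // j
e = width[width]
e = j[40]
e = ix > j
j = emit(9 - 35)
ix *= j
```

Transformed code:
for e in j:
    e = width[16] + 18 % j
ix = set()
for rows in width:
    if j == width:
        ix.add(j + 1 // 29)
e = (e == 11) + 13 // j
e = width[width]
e = j[40]
e = ix > j
j = emit(9 - 35)
ix = ix * j

5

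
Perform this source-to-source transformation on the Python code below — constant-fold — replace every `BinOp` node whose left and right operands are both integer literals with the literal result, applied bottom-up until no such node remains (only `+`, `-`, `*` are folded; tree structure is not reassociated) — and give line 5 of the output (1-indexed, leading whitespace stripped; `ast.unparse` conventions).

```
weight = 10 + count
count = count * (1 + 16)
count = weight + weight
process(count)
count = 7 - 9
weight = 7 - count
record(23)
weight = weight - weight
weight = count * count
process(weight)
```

count = -2

Transformed code:
weight = 10 + count
count = count * 17
count = weight + weight
process(count)
count = -2
weight = 7 - count
record(23)
weight = weight - weight
weight = count * count
process(weight)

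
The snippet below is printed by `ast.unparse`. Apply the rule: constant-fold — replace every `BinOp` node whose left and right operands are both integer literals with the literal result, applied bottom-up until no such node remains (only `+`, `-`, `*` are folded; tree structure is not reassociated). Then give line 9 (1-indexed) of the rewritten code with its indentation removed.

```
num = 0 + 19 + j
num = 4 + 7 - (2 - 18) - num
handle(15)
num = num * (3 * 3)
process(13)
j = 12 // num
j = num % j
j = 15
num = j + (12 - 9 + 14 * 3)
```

num = j + 45

Transformed code:
num = 19 + j
num = 27 - num
handle(15)
num = num * 9
process(13)
j = 12 // num
j = num % j
j = 15
num = j + 45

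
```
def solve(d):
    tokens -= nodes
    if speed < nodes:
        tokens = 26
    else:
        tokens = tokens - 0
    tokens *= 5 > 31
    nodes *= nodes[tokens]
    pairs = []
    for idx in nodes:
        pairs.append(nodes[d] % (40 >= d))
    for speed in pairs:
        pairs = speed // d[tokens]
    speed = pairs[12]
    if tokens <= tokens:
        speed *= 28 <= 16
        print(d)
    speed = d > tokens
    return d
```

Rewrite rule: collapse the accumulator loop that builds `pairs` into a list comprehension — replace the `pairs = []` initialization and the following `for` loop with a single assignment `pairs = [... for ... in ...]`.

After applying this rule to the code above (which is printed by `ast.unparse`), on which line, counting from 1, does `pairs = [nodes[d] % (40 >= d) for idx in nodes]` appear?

9

Transformed code:
def solve(d):
    tokens -= nodes
    if speed < nodes:
        tokens = 26
    else:
        tokens = tokens - 0
    tokens *= 5 > 31
    nodes *= nodes[tokens]
    pairs = [nodes[d] % (40 >= d) for idx in nodes]
    for speed in pairs:
        pairs = speed // d[tokens]
    speed = pairs[12]
    if tokens <= tokens:
        speed *= 28 <= 16
        print(d)
    speed = d > tokens
    return d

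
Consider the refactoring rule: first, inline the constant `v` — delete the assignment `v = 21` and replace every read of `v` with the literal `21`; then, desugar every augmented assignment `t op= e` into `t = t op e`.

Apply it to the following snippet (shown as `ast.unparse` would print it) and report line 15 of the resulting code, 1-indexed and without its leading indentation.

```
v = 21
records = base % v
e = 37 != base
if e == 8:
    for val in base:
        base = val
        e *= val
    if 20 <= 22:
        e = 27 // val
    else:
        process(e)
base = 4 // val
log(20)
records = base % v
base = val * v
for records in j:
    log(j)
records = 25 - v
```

for records in j:

Transformed code:
records = base % 21
e = 37 != base
if e == 8:
    for val in base:
        base = val
        e = e * val
    if 20 <= 22:
        e = 27 // val
    else:
        process(e)
base = 4 // val
log(20)
records = base % 21
base = val * 21
for records in j:
    log(j)
records = 25 - 21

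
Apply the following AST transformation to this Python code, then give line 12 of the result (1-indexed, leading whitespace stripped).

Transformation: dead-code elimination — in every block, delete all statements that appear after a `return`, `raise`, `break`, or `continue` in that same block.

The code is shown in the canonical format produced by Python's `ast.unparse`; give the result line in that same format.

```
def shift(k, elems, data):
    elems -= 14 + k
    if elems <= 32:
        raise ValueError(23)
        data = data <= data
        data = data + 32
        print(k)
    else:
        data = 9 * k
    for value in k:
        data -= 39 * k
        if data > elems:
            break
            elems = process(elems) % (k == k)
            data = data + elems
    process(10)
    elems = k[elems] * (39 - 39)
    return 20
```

Transformed code:
def shift(k, elems, data):
    elems -= 14 + k
    if elems <= 32:
        raise ValueError(23)
    else:
        data = 9 * k
    for value in k:
        data -= 39 * k
        if data > elems:
            break
    process(10)
    elems = k[elems] * (39 - 39)
    return 20

elems = k[elems] * (39 - 39)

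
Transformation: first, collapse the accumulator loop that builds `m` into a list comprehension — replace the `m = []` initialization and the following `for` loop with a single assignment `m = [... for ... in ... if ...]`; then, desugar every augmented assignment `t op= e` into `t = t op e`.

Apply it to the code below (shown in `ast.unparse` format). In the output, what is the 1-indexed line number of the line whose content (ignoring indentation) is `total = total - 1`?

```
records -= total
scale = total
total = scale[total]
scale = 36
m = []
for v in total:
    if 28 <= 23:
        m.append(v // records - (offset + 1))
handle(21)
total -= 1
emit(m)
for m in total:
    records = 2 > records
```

7

Transformed code:
records = records - total
scale = total
total = scale[total]
scale = 36
m = [v // records - (offset + 1) for v in total if 28 <= 23]
handle(21)
total = total - 1
emit(m)
for m in total:
    records = 2 > records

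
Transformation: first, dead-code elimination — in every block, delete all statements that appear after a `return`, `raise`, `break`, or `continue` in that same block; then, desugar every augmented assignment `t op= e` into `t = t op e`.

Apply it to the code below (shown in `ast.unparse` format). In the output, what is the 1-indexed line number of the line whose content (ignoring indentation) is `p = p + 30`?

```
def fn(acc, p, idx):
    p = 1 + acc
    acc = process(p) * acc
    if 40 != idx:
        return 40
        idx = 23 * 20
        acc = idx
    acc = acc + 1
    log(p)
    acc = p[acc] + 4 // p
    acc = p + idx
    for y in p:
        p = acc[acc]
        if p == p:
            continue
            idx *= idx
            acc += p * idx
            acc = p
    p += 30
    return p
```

Transformed code:
def fn(acc, p, idx):
    p = 1 + acc
    acc = process(p) * acc
    if 40 != idx:
        return 40
    acc = acc + 1
    log(p)
    acc = p[acc] + 4 // p
    acc = p + idx
    for y in p:
        p = acc[acc]
        if p == p:
            continue
    p = p + 30
    return p

14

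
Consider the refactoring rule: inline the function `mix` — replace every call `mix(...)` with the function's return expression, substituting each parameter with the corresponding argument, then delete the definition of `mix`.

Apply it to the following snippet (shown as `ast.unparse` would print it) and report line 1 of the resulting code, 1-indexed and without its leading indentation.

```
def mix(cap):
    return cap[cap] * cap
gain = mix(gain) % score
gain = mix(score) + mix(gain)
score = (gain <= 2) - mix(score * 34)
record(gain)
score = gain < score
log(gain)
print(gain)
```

gain = gain[gain] * gain % score

Transformed code:
gain = gain[gain] * gain % score
gain = score[score] * score + gain[gain] * gain
score = (gain <= 2) - (score * 34)[score * 34] * (score * 34)
record(gain)
score = gain < score
log(gain)
print(gain)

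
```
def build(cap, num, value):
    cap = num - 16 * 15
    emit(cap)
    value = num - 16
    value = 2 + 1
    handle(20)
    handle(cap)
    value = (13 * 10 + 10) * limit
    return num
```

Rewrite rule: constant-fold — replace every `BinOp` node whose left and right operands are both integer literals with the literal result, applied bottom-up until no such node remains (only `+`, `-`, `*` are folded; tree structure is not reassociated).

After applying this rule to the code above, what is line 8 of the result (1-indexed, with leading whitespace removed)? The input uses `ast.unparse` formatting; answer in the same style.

Transformed code:
def build(cap, num, value):
    cap = num - 240
    emit(cap)
    value = num - 16
    value = 3
    handle(20)
    handle(cap)
    value = 140 * limit
    return num

value = 140 * limit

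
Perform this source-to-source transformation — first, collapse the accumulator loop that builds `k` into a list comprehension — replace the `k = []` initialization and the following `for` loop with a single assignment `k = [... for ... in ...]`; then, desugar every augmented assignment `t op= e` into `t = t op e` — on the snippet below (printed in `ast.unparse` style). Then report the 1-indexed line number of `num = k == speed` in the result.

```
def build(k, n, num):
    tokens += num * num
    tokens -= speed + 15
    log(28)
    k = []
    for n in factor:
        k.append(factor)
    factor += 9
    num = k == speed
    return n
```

Transformed code:
def build(k, n, num):
    tokens = tokens + num * num
    tokens = tokens - (speed + 15)
    log(28)
    k = [factor for n in factor]
    factor = factor + 9
    num = k == speed
    return n

7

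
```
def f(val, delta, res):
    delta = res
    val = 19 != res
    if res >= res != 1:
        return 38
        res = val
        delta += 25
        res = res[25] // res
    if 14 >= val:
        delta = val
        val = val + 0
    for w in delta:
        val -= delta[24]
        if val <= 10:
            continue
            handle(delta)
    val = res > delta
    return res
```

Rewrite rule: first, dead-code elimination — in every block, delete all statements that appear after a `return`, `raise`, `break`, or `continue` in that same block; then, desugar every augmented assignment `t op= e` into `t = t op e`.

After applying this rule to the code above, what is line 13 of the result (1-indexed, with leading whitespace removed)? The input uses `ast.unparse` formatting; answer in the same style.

Transformed code:
def f(val, delta, res):
    delta = res
    val = 19 != res
    if res >= res != 1:
        return 38
    if 14 >= val:
        delta = val
        val = val + 0
    for w in delta:
        val = val - delta[24]
        if val <= 10:
            continue
    val = res > delta
    return res

val = res > delta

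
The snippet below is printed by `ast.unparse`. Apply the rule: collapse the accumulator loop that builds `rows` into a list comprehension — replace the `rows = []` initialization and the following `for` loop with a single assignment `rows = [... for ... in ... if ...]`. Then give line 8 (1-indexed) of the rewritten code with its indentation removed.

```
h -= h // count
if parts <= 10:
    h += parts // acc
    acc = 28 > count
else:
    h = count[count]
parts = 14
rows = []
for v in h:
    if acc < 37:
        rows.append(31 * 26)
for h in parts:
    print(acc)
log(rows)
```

rows = [31 * 26 for v in h if acc < 37]

Transformed code:
h -= h // count
if parts <= 10:
    h += parts // acc
    acc = 28 > count
else:
    h = count[count]
parts = 14
rows = [31 * 26 for v in h if acc < 37]
for h in parts:
    print(acc)
log(rows)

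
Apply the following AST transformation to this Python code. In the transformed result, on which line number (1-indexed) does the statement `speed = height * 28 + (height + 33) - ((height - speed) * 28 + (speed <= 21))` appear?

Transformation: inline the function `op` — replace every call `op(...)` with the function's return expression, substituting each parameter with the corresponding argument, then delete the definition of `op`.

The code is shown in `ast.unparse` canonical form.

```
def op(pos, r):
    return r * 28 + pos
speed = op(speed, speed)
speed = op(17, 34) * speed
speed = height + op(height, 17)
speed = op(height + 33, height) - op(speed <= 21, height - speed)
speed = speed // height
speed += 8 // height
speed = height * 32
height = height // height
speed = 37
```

Transformed code:
speed = speed * 28 + speed
speed = (34 * 28 + 17) * speed
speed = height + (17 * 28 + height)
speed = height * 28 + (height + 33) - ((height - speed) * 28 + (speed <= 21))
speed = speed // height
speed += 8 // height
speed = height * 32
height = height // height
speed = 37

4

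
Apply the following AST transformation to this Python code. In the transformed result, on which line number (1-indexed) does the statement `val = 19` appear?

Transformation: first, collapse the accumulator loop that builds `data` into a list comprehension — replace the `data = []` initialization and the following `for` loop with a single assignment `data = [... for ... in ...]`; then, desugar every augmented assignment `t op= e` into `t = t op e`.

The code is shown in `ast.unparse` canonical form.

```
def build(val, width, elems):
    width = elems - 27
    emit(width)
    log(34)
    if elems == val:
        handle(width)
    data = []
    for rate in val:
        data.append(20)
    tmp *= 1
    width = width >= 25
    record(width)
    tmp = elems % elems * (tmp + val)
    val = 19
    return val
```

12

Transformed code:
def build(val, width, elems):
    width = elems - 27
    emit(width)
    log(34)
    if elems == val:
        handle(width)
    data = [20 for rate in val]
    tmp = tmp * 1
    width = width >= 25
    record(width)
    tmp = elems % elems * (tmp + val)
    val = 19
    return val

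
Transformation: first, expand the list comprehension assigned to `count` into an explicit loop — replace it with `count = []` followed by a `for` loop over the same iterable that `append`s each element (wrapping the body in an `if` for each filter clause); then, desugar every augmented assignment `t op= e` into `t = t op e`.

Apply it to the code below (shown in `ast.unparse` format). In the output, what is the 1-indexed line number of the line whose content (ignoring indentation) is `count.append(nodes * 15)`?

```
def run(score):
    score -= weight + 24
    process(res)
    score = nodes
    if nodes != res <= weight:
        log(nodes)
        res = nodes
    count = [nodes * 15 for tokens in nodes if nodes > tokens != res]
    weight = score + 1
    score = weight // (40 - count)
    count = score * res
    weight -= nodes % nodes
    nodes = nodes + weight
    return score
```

Transformed code:
def run(score):
    score = score - (weight + 24)
    process(res)
    score = nodes
    if nodes != res <= weight:
        log(nodes)
        res = nodes
    count = []
    for tokens in nodes:
        if nodes > tokens != res:
            count.append(nodes * 15)
    weight = score + 1
    score = weight // (40 - count)
    count = score * res
    weight = weight - nodes % nodes
    nodes = nodes + weight
    return score

11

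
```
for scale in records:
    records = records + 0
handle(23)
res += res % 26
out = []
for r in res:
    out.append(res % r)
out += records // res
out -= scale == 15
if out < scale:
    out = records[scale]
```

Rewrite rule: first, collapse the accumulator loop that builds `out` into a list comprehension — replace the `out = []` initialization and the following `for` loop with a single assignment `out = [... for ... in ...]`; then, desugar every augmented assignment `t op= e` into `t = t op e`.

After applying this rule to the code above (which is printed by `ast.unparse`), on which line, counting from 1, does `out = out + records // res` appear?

Transformed code:
for scale in records:
    records = records + 0
handle(23)
res = res + res % 26
out = [res % r for r in res]
out = out + records // res
out = out - (scale == 15)
if out < scale:
    out = records[scale]

6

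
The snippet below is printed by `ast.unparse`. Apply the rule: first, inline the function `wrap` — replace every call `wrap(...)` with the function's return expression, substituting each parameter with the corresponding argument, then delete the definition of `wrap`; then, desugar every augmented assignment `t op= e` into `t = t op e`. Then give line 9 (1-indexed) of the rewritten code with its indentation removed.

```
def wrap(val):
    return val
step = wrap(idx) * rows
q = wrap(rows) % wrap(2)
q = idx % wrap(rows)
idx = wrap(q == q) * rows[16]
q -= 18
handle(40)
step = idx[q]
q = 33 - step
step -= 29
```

Transformed code:
step = idx * rows
q = rows % 2
q = idx % rows
idx = (q == q) * rows[16]
q = q - 18
handle(40)
step = idx[q]
q = 33 - step
step = step - 29

step = step - 29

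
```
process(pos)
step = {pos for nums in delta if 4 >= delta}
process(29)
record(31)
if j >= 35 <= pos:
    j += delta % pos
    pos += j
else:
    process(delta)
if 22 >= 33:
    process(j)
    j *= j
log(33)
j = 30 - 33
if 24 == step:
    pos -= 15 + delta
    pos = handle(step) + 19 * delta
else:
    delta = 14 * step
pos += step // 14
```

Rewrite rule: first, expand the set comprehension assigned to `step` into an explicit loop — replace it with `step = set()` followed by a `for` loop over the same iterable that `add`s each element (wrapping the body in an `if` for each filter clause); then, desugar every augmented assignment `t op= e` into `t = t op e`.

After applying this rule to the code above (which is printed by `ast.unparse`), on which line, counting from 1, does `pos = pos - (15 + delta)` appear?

Transformed code:
process(pos)
step = set()
for nums in delta:
    if 4 >= delta:
        step.add(pos)
process(29)
record(31)
if j >= 35 <= pos:
    j = j + delta % pos
    pos = pos + j
else:
    process(delta)
if 22 >= 33:
    process(j)
    j = j * j
log(33)
j = 30 - 33
if 24 == step:
    pos = pos - (15 + delta)
    pos = handle(step) + 19 * delta
else:
    delta = 14 * step
pos = pos + step // 14

19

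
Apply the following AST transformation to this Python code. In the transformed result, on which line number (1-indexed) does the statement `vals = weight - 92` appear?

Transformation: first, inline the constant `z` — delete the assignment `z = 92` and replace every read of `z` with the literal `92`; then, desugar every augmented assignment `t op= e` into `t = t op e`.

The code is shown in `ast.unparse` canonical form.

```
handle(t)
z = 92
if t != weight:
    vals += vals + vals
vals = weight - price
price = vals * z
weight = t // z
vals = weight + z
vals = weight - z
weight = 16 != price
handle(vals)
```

Transformed code:
handle(t)
if t != weight:
    vals = vals + (vals + vals)
vals = weight - price
price = vals * 92
weight = t // 92
vals = weight + 92
vals = weight - 92
weight = 16 != price
handle(vals)

8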